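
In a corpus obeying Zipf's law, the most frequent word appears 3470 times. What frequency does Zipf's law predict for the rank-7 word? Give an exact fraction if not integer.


Zipf's law: freq(rank) = f1 / rank
f1 = 3470, rank = 7
freq = 3470 / 7
GCD(3470, 7) = 1
Simplified: 3470/7

3470/7


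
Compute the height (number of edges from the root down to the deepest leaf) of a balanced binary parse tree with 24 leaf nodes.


In a balanced binary tree with n leaves the deepest leaf is ceil(log2(n)) edges below the root.
log2(24) = 4.5850
ceil(4.5850) = 5
height (edges) = 5

5


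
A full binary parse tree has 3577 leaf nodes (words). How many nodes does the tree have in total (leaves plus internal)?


Leaf nodes (terminals): 3577
Internal nodes = n - 1 = 3577 - 1 = 3576
Total = leaves + internal = 3577 + 3576 = 7153

7153


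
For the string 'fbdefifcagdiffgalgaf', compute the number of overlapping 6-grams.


String 'fbdefifcagdiffgalgaf' has length L = 20.
Number of overlapping n-grams = L - n + 1
Substituting: 20 - 6 + 1 = 15

15


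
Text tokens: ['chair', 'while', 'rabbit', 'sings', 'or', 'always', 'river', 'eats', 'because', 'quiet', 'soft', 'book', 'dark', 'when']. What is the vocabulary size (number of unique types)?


Listing all tokens and tracking unique types:
  Token 1: 'chair' -> NEW (unique so far: 1)
  Token 2: 'while' -> NEW (unique so far: 2)
  Token 3: 'rabbit' -> NEW (unique so far: 3)
  Token 4: 'sings' -> NEW (unique so far: 4)
  Token 5: 'or' -> NEW (unique so far: 5)
  Token 6: 'always' -> NEW (unique so far: 6)
  Token 7: 'river' -> NEW (unique so far: 7)
  Token 8: 'eats' -> NEW (unique so far: 8)
  Token 9: 'because' -> NEW (unique so far: 9)
  Token 10: 'quiet' -> NEW (unique so far: 10)
  Token 11: 'soft' -> NEW (unique so far: 11)
  Token 12: 'book' -> NEW (unique so far: 12)
  Token 13: 'dark' -> NEW (unique so far: 13)
  Token 14: 'when' -> NEW (unique so far: 14)
Unique types: ('always', 'because', 'book', 'chair', 'dark', 'eats', 'or', 'quiet', 'rabbit', 'river', 'sings', 'soft', 'when', 'while')
Vocabulary size: 14

14


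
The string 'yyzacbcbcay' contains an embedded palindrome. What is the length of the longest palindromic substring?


Scanning 'yyzacbcbcay' for palindromic substrings.
Substring at positions 3-9: 'acbcbca'.
Check: reverse('acbcbca') = 'acbcbca' -> palindrome confirmed.
Neighbouring characters ('z' / 'y') break symmetry, so it cannot extend further.
No longer palindromic substring exists; longest length = 7

7


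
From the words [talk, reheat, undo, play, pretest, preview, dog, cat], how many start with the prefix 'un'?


Checking each word for prefix 'un':
  'talk' -> no (count: 0)
  'reheat' -> no (count: 0)
  'undo' -> YES, starts with 'un' (count: 1)
  'play' -> no (count: 1)
  'pretest' -> no (count: 1)
  'preview' -> no (count: 1)
  'dog' -> no (count: 1)
  'cat' -> no (count: 1)
Total with prefix 'un': 1

1


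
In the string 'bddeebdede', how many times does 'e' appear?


Scanning 'bddeebdede' for 'e':
  Position 3: 'e' -> MATCH (count: 1)
  Position 4: 'e' -> MATCH (count: 2)
  Position 7: 'e' -> MATCH (count: 3)
  Position 9: 'e' -> MATCH (count: 4)
Total occurrences of 'e': 4

4


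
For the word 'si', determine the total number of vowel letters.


Scanning each character of 'si':
  Position 1: 's' -> consonant (running count: 0)
  Position 2: 'i' -> vowel (running count: 1)
Total vowels: 1

1


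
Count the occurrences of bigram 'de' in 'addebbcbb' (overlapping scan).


Scanning 'addebbcbb' for bigram 'de':
  Position 0: 'ad' -> no
  Position 1: 'dd' -> no
  Position 2: 'de' -> MATCH
  Position 3: 'eb' -> no
  Position 4: 'bb' -> no
  Position 5: 'bc' -> no
  Position 6: 'cb' -> no
  Position 7: 'bb' -> no
Total matches: 1

1


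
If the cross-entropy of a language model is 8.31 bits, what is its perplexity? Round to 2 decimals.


Perplexity formula: PP = 2^H
H = 8.31
PP = 2^8.31
Decompose: 2^8.31 = 2^8 * 2^0.31
2^8 = 256, 2^0.31 ~ 1.2397077
PP ~ 256 * 1.2397077 = 317.3651712
Rounded to 2 decimals: 317.37

317.37


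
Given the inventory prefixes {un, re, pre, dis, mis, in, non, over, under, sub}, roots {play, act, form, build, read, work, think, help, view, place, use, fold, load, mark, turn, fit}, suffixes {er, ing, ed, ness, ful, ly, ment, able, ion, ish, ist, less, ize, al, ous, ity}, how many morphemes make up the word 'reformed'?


Segmenting 'reformed' against the inventory:
  're' -> prefix (morpheme 1)
  'form' -> root (morpheme 2)
  'ed' -> suffix (morpheme 3)
Total morphemes: 3

3


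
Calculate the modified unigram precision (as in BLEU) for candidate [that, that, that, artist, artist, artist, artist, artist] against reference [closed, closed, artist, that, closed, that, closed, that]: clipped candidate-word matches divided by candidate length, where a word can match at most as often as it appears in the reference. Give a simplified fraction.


Reference word counts: {'artist': 1, 'closed': 4, 'that': 3}
Checking each candidate word (with clipping):
  'that' -> in reference (ref count 3, used 1/3) -> match (matches: 1)
  'that' -> in reference (ref count 3, used 2/3) -> match (matches: 2)
  'that' -> in reference (ref count 3, used 3/3) -> match (matches: 3)
  'artist' -> in reference (ref count 1, used 1/1) -> match (matches: 4)
  'artist' -> ref count 1 already used up (1/1) -> clipped, no match (matches: 4)
  'artist' -> ref count 1 already used up (1/1) -> clipped, no match (matches: 4)
  'artist' -> ref count 1 already used up (1/1) -> clipped, no match (matches: 4)
  'artist' -> ref count 1 already used up (1/1) -> clipped, no match (matches: 4)
Clipped matches: 4, Candidate length: 8
Precision = 4/8 = 1/2

1/2


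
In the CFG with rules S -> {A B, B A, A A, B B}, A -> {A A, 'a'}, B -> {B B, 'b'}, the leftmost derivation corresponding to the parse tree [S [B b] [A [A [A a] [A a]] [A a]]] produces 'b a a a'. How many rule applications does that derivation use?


Every bracketed nonterminal node [X ...] in the tree is produced by exactly one rule application.
Reading the tree off as a leftmost derivation:
  Step 1: S  =>  B A   (applied S -> B A)
  Step 2: B A  =>  b A   (applied B -> b)
  Step 3: b A  =>  b A A   (applied A -> A A)
  Step 4: b A A  =>  b A A A   (applied A -> A A)
  Step 5: b A A A  =>  b a A A   (applied A -> a)
  Step 6: b a A A  =>  b a a A   (applied A -> a)
  Step 7: b a a A  =>  b a a a   (applied A -> a)
Final yield: b a a a
Total rewrite steps: 7

7


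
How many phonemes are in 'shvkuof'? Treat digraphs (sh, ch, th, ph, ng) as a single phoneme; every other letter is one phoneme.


Parsing 'shvkuof' greedily, digraphs first:
  'sh' -> digraph (1 consonant phoneme) (phonemes so far: 1)
  'v' -> consonant phoneme (phonemes so far: 2)
  'k' -> consonant phoneme (phonemes so far: 3)
  'u' -> vowel phoneme (phonemes so far: 4)
  'o' -> vowel phoneme (phonemes so far: 5)
  'f' -> consonant phoneme (phonemes so far: 6)
Total phonemes: 6

6


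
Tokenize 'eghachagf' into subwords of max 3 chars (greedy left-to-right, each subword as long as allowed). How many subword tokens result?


'eghachagf' has 9 characters.
Chunking with max size 3:
  Chunk 1: 'egh' (positions 0-2)
  Chunk 2: 'ach' (positions 3-5)
  Chunk 3: 'agf' (positions 6-8)
Total chunks: ceil(9 / 3) = 3

3


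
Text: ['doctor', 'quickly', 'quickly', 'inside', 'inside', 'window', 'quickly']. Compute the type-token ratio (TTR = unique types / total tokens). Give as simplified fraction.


Tokens: 7
Unique types: ('doctor', 'inside', 'quickly', 'window') = 4
TTR = 4/7
Already in lowest terms.

4/7


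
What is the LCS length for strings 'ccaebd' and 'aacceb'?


DP table for LCS of 'ccaebd' and 'aacceb':
       a  a  c  c  e  b
    0  0  0  0  0  0  0
  c 0  0  0  1  1  1  1
  c 0  0  0  1  2  2  2
  a 0  1  1  1  2  2  2
  e 0  1  1  1  2  3  3
  b 0  1  1  1  2  3  4
  d 0  1  1  1  2  3  4
LCS: 'cceb'
LCS length = 4

4


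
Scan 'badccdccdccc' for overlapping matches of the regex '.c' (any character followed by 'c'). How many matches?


Pattern: .c means any character followed by 'c'.
Scanning 'badccdccdccc' position-by-position:
  Pos 0: window 'ba' -> no
  Pos 1: window 'ad' -> no
  Pos 2: window 'dc' -> MATCH
  Pos 3: window 'cc' -> MATCH
  Pos 4: window 'cd' -> no
  Pos 5: window 'dc' -> MATCH
  Pos 6: window 'cc' -> MATCH
  Pos 7: window 'cd' -> no
  Pos 8: window 'dc' -> MATCH
  Pos 9: window 'cc' -> MATCH
  Pos 10: window 'cc' -> MATCH
  Pos 11: window 'c' -> no
Total matches: 7

7


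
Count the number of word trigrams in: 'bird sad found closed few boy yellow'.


Word trigrams from [7] words:
  Trigram 1: (bird sad found)
  Trigram 2: (sad found closed)
  Trigram 3: (found closed few)
  Trigram 4: (closed few boy)
  Trigram 5: (few boy yellow)
Total word trigrams: 7 - 2 = 5

5


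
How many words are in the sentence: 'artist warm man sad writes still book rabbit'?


Counting words by splitting on spaces:
  Word 1: 'artist'
  Word 2: 'warm'
  Word 3: 'man'
  Word 4: 'sad'
  Word 5: 'writes'
  Word 6: 'still'
  Word 7: 'book'
  Word 8: 'rabbit'
Total words: 8

8


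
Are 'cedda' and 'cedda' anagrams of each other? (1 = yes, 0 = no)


Sort characters of 'cedda': 'acdde'
Sort characters of 'cedda': 'acdde'
Sorted forms match -> they ARE anagrams
Result: 1

1


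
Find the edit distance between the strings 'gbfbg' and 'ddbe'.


Building DP table for s1='gbfbg' (len 5) and s2='ddbe' (len 4):
       d  d  b  e
    0  1  2  3  4
  g 1  1  2  3  4
  b 2  2  2  2  3
  f 3  3  3  3  3
  b 4  4  4  3  4
  g 5  5  5  4  4
Edit distance = dp[5][4] = 4

4


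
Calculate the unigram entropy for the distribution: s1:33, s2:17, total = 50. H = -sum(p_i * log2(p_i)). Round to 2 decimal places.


Computing entropy H = -sum(p_i * log2(p_i)):
  s1: p = 33/50 = 0.6600, -p*log2(p) = 0.3956
  s2: p = 17/50 = 0.3400, -p*log2(p) = 0.5292
H = sum of terms = 0.9248
Rounded to 2 decimals: 0.92

0.92


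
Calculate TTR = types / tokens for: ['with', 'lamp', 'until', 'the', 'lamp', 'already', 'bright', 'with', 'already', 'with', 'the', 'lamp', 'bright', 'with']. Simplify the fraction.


Tokens: 14
Unique types: ('already', 'bright', 'lamp', 'the', 'until', 'with') = 6
TTR = 6/14
Simplify: divide both by 2 -> 3/7
TTR = 3/7

3/7


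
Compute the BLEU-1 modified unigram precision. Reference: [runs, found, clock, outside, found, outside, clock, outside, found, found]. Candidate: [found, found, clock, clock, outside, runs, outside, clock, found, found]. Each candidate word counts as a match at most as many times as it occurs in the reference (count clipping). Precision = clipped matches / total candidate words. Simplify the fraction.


Reference word counts: {'clock': 2, 'found': 4, 'outside': 3, 'runs': 1}
Checking each candidate word (with clipping):
  'found' -> in reference (ref count 4, used 1/4) -> match (matches: 1)
  'found' -> in reference (ref count 4, used 2/4) -> match (matches: 2)
  'clock' -> in reference (ref count 2, used 1/2) -> match (matches: 3)
  'clock' -> in reference (ref count 2, used 2/2) -> match (matches: 4)
  'outside' -> in reference (ref count 3, used 1/3) -> match (matches: 5)
  'runs' -> in reference (ref count 1, used 1/1) -> match (matches: 6)
  'outside' -> in reference (ref count 3, used 2/3) -> match (matches: 7)
  'clock' -> ref count 2 already used up (2/2) -> clipped, no match (matches: 7)
  'found' -> in reference (ref count 4, used 3/4) -> match (matches: 8)
  'found' -> in reference (ref count 4, used 4/4) -> match (matches: 9)
Clipped matches: 9, Candidate length: 10
Precision = 9/10

9/10


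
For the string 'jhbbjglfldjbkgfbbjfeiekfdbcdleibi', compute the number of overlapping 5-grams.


String 'jhbbjglfldjbkgfbbjfeiekfdbcdleibi' has length L = 33.
Number of overlapping n-grams = L - n + 1
Substituting: 33 - 5 + 1 = 29

29


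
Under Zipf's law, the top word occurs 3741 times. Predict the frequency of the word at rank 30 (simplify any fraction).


Zipf's law: freq(rank) = f1 / rank
f1 = 3741, rank = 30
freq = 3741 / 30
GCD(3741, 30) = 3
Simplified: 1247/10

1247/10


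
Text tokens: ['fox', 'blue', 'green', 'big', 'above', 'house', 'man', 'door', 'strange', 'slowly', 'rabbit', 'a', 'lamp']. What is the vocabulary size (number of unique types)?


Listing all tokens and tracking unique types:
  Token 1: 'fox' -> NEW (unique so far: 1)
  Token 2: 'blue' -> NEW (unique so far: 2)
  Token 3: 'green' -> NEW (unique so far: 3)
  Token 4: 'big' -> NEW (unique so far: 4)
  Token 5: 'above' -> NEW (unique so far: 5)
  Token 6: 'house' -> NEW (unique so far: 6)
  Token 7: 'man' -> NEW (unique so far: 7)
  Token 8: 'door' -> NEW (unique so far: 8)
  Token 9: 'strange' -> NEW (unique so far: 9)
  Token 10: 'slowly' -> NEW (unique so far: 10)
  Token 11: 'rabbit' -> NEW (unique so far: 11)
  Token 12: 'a' -> NEW (unique so far: 12)
  Token 13: 'lamp' -> NEW (unique so far: 13)
Unique types: ('a', 'above', 'big', 'blue', 'door', 'fox', 'green', 'house', 'lamp', 'man', 'rabbit', 'slowly', 'strange')
Vocabulary size: 13

13


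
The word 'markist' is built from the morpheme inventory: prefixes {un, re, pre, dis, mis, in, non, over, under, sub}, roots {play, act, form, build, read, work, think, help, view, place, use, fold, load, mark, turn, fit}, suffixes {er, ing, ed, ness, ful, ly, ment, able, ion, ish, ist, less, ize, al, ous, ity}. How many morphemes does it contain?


Segmenting 'markist' against the inventory:
  'mark' -> root (morpheme 1)
  'ist' -> suffix (morpheme 2)
Total morphemes: 2

2


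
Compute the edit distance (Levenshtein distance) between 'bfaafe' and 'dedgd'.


Building DP table for s1='bfaafe' (len 6) and s2='dedgd' (len 5):
       d  e  d  g  d
    0  1  2  3  4  5
  b 1  1  2  3  4  5
  f 2  2  2  3  4  5
  a 3  3  3  3  4  5
  a 4  4  4  4  4  5
  f 5  5  5  5  5  5
  e 6  6  5  6  6  6
Edit distance = dp[6][5] = 6

6


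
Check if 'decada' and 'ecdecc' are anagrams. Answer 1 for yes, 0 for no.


Sort characters of 'decada': 'aacdde'
Sort characters of 'ecdecc': 'cccdee'
Sorted forms differ -> they are NOT anagrams
Result: 0

0


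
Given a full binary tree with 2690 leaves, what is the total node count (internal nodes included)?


Leaf nodes (terminals): 2690
Internal nodes = n - 1 = 2690 - 1 = 2689
Total = leaves + internal = 2690 + 2689 = 5379

5379


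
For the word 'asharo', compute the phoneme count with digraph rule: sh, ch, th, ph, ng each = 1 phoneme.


Parsing 'asharo' greedily, digraphs first:
  'a' -> vowel phoneme (phonemes so far: 1)
  'sh' -> digraph (1 consonant phoneme) (phonemes so far: 2)
  'a' -> vowel phoneme (phonemes so far: 3)
  'r' -> consonant phoneme (phonemes so far: 4)
  'o' -> vowel phoneme (phonemes so far: 5)
Total phonemes: 5

5


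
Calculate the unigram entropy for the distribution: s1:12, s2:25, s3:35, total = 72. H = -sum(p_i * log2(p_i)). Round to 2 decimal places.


Computing entropy H = -sum(p_i * log2(p_i)):
  s1: p = 12/72 = 0.1667, -p*log2(p) = 0.4308
  s2: p = 25/72 = 0.3472, -p*log2(p) = 0.5299
  s3: p = 35/72 = 0.4861, -p*log2(p) = 0.5059
H = sum of terms = 1.4666
Rounded to 2 decimals: 1.47

1.47


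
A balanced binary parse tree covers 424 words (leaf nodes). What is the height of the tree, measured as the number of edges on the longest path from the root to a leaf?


In a balanced binary tree with n leaves the deepest leaf is ceil(log2(n)) edges below the root.
log2(424) = 8.7279
ceil(8.7279) = 9
height (edges) = 9

9


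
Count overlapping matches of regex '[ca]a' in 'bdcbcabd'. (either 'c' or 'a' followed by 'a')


Pattern: [ca]a means either 'c' or 'a' followed by 'a'.
Scanning 'bdcbcabd' position-by-position:
  Pos 0: window 'bd' -> no
  Pos 1: window 'dc' -> no
  Pos 2: window 'cb' -> no
  Pos 3: window 'bc' -> no
  Pos 4: window 'ca' -> MATCH
  Pos 5: window 'ab' -> no
  Pos 6: window 'bd' -> no
  Pos 7: window 'd' -> no
Total matches: 1

1


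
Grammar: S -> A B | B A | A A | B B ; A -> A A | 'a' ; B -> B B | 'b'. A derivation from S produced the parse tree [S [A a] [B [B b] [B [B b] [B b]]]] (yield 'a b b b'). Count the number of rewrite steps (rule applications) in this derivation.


Every bracketed nonterminal node [X ...] in the tree is produced by exactly one rule application.
Reading the tree off as a leftmost derivation:
  Step 1: S  =>  A B   (applied S -> A B)
  Step 2: A B  =>  a B   (applied A -> a)
  Step 3: a B  =>  a B B   (applied B -> B B)
  Step 4: a B B  =>  a b B   (applied B -> b)
  Step 5: a b B  =>  a b B B   (applied B -> B B)
  Step 6: a b B B  =>  a b b B   (applied B -> b)
  Step 7: a b b B  =>  a b b b   (applied B -> b)
Final yield: a b b b
Total rewrite steps: 7

7


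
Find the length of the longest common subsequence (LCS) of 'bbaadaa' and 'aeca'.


DP table for LCS of 'bbaadaa' and 'aeca':
       a  e  c  a
    0  0  0  0  0
  b 0  0  0  0  0
  b 0  0  0  0  0
  a 0  1  1  1  1
  a 0  1  1  1  2
  d 0  1  1  1  2
  a 0  1  1  1  2
  a 0  1  1  1  2
LCS: 'aa'
LCS length = 2

2


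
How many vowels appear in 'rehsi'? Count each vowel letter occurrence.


Scanning each character of 'rehsi':
  Position 1: 'r' -> consonant (running count: 0)
  Position 2: 'e' -> vowel (running count: 1)
  Position 3: 'h' -> consonant (running count: 1)
  Position 4: 's' -> consonant (running count: 1)
  Position 5: 'i' -> vowel (running count: 2)
Total vowels: 2

2


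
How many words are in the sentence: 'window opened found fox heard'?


Counting words by splitting on spaces:
  Word 1: 'window'
  Word 2: 'opened'
  Word 3: 'found'
  Word 4: 'fox'
  Word 5: 'heard'
Total words: 5

5


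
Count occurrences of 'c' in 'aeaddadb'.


Scanning 'aeaddadb' for 'c':
  No matches found.
Total occurrences of 'c': 0

0


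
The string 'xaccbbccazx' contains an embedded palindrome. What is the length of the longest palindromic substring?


Scanning 'xaccbbccazx' for palindromic substrings.
Substring at positions 1-8: 'accbbcca'.
Check: reverse('accbbcca') = 'accbbcca' -> palindrome confirmed.
Neighbouring characters ('x' / 'z') break symmetry, so it cannot extend further.
No longer palindromic substring exists; longest length = 8

8


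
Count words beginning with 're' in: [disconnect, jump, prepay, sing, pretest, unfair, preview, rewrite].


Checking each word for prefix 're':
  'disconnect' -> no (count: 0)
  'jump' -> no (count: 0)
  'prepay' -> no (count: 0)
  'sing' -> no (count: 0)
  'pretest' -> no (count: 0)
  'unfair' -> no (count: 0)
  'preview' -> no (count: 0)
  'rewrite' -> YES, starts with 're' (count: 1)
Total with prefix 're': 1

1


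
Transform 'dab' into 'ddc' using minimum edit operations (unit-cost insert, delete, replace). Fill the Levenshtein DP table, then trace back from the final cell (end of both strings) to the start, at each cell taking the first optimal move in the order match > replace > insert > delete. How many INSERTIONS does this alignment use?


Edit distance = 2. Backtracking from cell (3, 3) with preference match > replace > insert > delete,
then listing the resulting alignment 'dab' -> 'ddc' left to right:
  Step 1: keep 'd'
  Step 2: replace a->d
  Step 3: replace b->c
Total insertions: 0

0


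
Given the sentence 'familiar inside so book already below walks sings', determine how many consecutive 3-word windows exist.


Word trigrams from [8] words:
  Trigram 1: (familiar inside so)
  Trigram 2: (inside so book)
  Trigram 3: (so book already)
  Trigram 4: (book already below)
  Trigram 5: (already below walks)
  Trigram 6: (below walks sings)
Total word trigrams: 8 - 2 = 6

6


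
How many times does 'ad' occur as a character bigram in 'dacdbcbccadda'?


Scanning 'dacdbcbccadda' for bigram 'ad':
  Position 0: 'da' -> no
  Position 1: 'ac' -> no
  Position 2: 'cd' -> no
  Position 3: 'db' -> no
  Position 4: 'bc' -> no
  Position 5: 'cb' -> no
  Position 6: 'bc' -> no
  Position 7: 'cc' -> no
  Position 8: 'ca' -> no
  Position 9: 'ad' -> MATCH
  Position 10: 'dd' -> no
  Position 11: 'da' -> no
Total matches: 1

1


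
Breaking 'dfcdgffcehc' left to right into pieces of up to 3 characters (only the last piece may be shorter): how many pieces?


'dfcdgffcehc' has 11 characters.
Chunking with max size 3:
  Chunk 1: 'dfc' (positions 0-2)
  Chunk 2: 'dgf' (positions 3-5)
  Chunk 3: 'fce' (positions 6-8)
  Chunk 4: 'hc' (positions 9-10)
Total chunks: ceil(11 / 3) = 4

4


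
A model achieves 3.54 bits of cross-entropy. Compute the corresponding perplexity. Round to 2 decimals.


Perplexity formula: PP = 2^H
H = 3.54
PP = 2^3.54
Decompose: 2^3.54 = 2^3 * 2^0.54
2^3 = 8, 2^0.54 ~ 1.4539725
PP ~ 8 * 1.4539725 = 11.6317800
Rounded to 2 decimals: 11.63

11.63


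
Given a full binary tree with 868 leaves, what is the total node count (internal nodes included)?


Leaf nodes (terminals): 868
Internal nodes = n - 1 = 868 - 1 = 867
Total = leaves + internal = 868 + 867 = 1735

1735


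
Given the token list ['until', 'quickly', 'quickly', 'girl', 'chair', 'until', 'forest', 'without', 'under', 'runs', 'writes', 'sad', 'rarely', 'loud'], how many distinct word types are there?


Listing all tokens and tracking unique types:
  Token 1: 'until' -> NEW (unique so far: 1)
  Token 2: 'quickly' -> NEW (unique so far: 2)
  Token 3: 'quickly' -> duplicate (unique so far: 2)
  Token 4: 'girl' -> NEW (unique so far: 3)
  Token 5: 'chair' -> NEW (unique so far: 4)
  Token 6: 'until' -> duplicate (unique so far: 4)
  Token 7: 'forest' -> NEW (unique so far: 5)
  Token 8: 'without' -> NEW (unique so far: 6)
  Token 9: 'under' -> NEW (unique so far: 7)
  Token 10: 'runs' -> NEW (unique so far: 8)
  Token 11: 'writes' -> NEW (unique so far: 9)
  Token 12: 'sad' -> NEW (unique so far: 10)
  Token 13: 'rarely' -> NEW (unique so far: 11)
  Token 14: 'loud' -> NEW (unique so far: 12)
Unique types: ('chair', 'forest', 'girl', 'loud', 'quickly', 'rarely', 'runs', 'sad', 'under', 'until', 'without', 'writes')
Vocabulary size: 12

12


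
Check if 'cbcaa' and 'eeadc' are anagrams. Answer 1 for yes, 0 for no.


Sort characters of 'cbcaa': 'aabcc'
Sort characters of 'eeadc': 'acdee'
Sorted forms differ -> they are NOT anagrams
Result: 0

0


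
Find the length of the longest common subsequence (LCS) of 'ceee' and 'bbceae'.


DP table for LCS of 'ceee' and 'bbceae':
       b  b  c  e  a  e
    0  0  0  0  0  0  0
  c 0  0  0  1  1  1  1
  e 0  0  0  1  2  2  2
  e 0  0  0  1  2  2  3
  e 0  0  0  1  2  2  3
LCS: 'cee'
LCS length = 3

3


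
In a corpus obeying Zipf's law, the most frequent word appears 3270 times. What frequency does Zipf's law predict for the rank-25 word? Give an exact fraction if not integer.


Zipf's law: freq(rank) = f1 / rank
f1 = 3270, rank = 25
freq = 3270 / 25
GCD(3270, 25) = 5
Simplified: 654/5

654/5


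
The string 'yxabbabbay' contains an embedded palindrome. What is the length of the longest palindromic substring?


Scanning 'yxabbabbay' for palindromic substrings.
Substring at positions 2-8: 'abbabba'.
Check: reverse('abbabba') = 'abbabba' -> palindrome confirmed.
Neighbouring characters ('x' / 'y') break symmetry, so it cannot extend further.
No longer palindromic substring exists; longest length = 7

7


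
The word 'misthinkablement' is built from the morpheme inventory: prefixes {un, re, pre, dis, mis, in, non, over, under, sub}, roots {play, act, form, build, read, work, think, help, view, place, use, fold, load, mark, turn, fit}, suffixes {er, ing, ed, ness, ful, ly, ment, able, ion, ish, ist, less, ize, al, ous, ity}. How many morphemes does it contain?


Segmenting 'misthinkablement' against the inventory:
  'mis' -> prefix (morpheme 1)
  'think' -> root (morpheme 2)
  'able' -> suffix (morpheme 3)
  'ment' -> suffix (morpheme 4)
Total morphemes: 4

4


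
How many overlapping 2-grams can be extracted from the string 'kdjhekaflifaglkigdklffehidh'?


String 'kdjhekaflifaglkigdklffehidh' has length L = 27.
Number of overlapping n-grams = L - n + 1
Substituting: 27 - 2 + 1 = 26

26


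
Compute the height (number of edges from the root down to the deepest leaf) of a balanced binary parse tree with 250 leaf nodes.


In a balanced binary tree with n leaves the deepest leaf is ceil(log2(n)) edges below the root.
log2(250) = 7.9658
ceil(7.9658) = 8
height (edges) = 8

8


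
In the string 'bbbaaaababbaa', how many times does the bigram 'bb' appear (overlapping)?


Scanning 'bbbaaaababbaa' for bigram 'bb':
  Position 0: 'bb' -> MATCH
  Position 1: 'bb' -> MATCH
  Position 2: 'ba' -> no
  Position 3: 'aa' -> no
  Position 4: 'aa' -> no
  Position 5: 'aa' -> no
  Position 6: 'ab' -> no
  Position 7: 'ba' -> no
  Position 8: 'ab' -> no
  Position 9: 'bb' -> MATCH
  Position 10: 'ba' -> no
  Position 11: 'aa' -> no
Total matches: 3

3


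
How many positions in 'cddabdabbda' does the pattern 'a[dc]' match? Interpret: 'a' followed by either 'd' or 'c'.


Pattern: a[dc] means 'a' followed by either 'd' or 'c'.
Scanning 'cddabdabbda' position-by-position:
  Pos 0: window 'cd' -> no
  Pos 1: window 'dd' -> no
  Pos 2: window 'da' -> no
  Pos 3: window 'ab' -> no
  Pos 4: window 'bd' -> no
  Pos 5: window 'da' -> no
  Pos 6: window 'ab' -> no
  Pos 7: window 'bb' -> no
  Pos 8: window 'bd' -> no
  Pos 9: window 'da' -> no
  Pos 10: window 'a' -> no
Total matches: 0

0


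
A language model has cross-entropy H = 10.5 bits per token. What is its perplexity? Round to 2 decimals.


Perplexity formula: PP = 2^H
H = 10.5
PP = 2^10.5
Decompose: 2^10.5 = 2^10 * 2^0.5 = 2^10 * sqrt(2)
2^10 = 1024, sqrt(2) ~ 1.4142136
PP ~ 1024 * 1.4142136 = 1448.1547264
Rounded to 2 decimals: 1448.15

1448.15


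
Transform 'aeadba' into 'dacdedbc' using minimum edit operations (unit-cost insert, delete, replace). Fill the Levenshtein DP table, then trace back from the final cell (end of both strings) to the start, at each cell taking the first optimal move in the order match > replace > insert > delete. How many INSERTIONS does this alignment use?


Edit distance = 5. Backtracking from cell (6, 8) with preference match > replace > insert > delete,
then listing the resulting alignment 'aeadba' -> 'dacdedbc' left to right:
  Step 1: insert 'd' [insertion #1]
  Step 2: keep 'a'
  Step 3: insert 'c' [insertion #2]
  Step 4: replace e->d
  Step 5: replace a->e
  Step 6: keep 'd'
  Step 7: keep 'b'
  Step 8: replace a->c
Total insertions: 2

2


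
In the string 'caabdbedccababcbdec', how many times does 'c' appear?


Scanning 'caabdbedccababcbdec' for 'c':
  Position 0: 'c' -> MATCH (count: 1)
  Position 8: 'c' -> MATCH (count: 2)
  Position 9: 'c' -> MATCH (count: 3)
  Position 14: 'c' -> MATCH (count: 4)
  Position 18: 'c' -> MATCH (count: 5)
Total occurrences of 'c': 5

5


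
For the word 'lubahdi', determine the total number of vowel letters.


Scanning each character of 'lubahdi':
  Position 1: 'l' -> consonant (running count: 0)
  Position 2: 'u' -> vowel (running count: 1)
  Position 3: 'b' -> consonant (running count: 1)
  Position 4: 'a' -> vowel (running count: 2)
  Position 5: 'h' -> consonant (running count: 2)
  Position 6: 'd' -> consonant (running count: 2)
  Position 7: 'i' -> vowel (running count: 3)
Total vowels: 3

3


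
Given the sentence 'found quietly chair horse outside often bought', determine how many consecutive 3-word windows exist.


Word trigrams from [7] words:
  Trigram 1: (found quietly chair)
  Trigram 2: (quietly chair horse)
  Trigram 3: (chair horse outside)
  Trigram 4: (horse outside often)
  Trigram 5: (outside often bought)
Total word trigrams: 7 - 2 = 5

5


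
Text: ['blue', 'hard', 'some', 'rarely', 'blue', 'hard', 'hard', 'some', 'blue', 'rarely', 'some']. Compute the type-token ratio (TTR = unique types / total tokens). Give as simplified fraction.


Tokens: 11
Unique types: ('blue', 'hard', 'rarely', 'some') = 4
TTR = 4/11
Already in lowest terms.

4/11


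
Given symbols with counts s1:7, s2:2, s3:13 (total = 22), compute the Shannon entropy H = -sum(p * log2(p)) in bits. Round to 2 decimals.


Computing entropy H = -sum(p_i * log2(p_i)):
  s1: p = 7/22 = 0.3182, -p*log2(p) = 0.5257
  s2: p = 2/22 = 0.0909, -p*log2(p) = 0.3145
  s3: p = 13/22 = 0.5909, -p*log2(p) = 0.4485
H = sum of terms = 1.2887
Rounded to 2 decimals: 1.29

1.29


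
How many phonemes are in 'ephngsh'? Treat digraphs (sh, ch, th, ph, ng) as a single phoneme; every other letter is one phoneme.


Parsing 'ephngsh' greedily, digraphs first:
  'e' -> vowel phoneme (phonemes so far: 1)
  'ph' -> digraph (1 consonant phoneme) (phonemes so far: 2)
  'ng' -> digraph (1 consonant phoneme) (phonemes so far: 3)
  'sh' -> digraph (1 consonant phoneme) (phonemes so far: 4)
Total phonemes: 4

4


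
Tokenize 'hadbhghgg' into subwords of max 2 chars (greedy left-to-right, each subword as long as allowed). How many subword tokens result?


'hadbhghgg' has 9 characters.
Chunking with max size 2:
  Chunk 1: 'ha' (positions 0-1)
  Chunk 2: 'db' (positions 2-3)
  Chunk 3: 'hg' (positions 4-5)
  Chunk 4: 'hg' (positions 6-7)
  Chunk 5: 'g' (positions 8-8)
Total chunks: ceil(9 / 2) = 5

5


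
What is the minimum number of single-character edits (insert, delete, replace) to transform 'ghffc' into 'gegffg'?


Building DP table for s1='ghffc' (len 5) and s2='gegffg' (len 6):
       g  e  g  f  f  g
    0  1  2  3  4  5  6
  g 1  0  1  2  3  4  5
  h 2  1  1  2  3  4  5
  f 3  2  2  2  2  3  4
  f 4  3  3  3  2  2  3
  c 5  4  4  4  3  3  3
Edit distance = dp[5][6] = 3

3


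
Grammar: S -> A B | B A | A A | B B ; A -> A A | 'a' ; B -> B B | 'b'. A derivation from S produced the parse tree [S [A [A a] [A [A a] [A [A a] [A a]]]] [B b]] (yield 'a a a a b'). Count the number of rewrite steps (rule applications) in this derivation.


Every bracketed nonterminal node [X ...] in the tree is produced by exactly one rule application.
Reading the tree off as a leftmost derivation:
  Step 1: S  =>  A B   (applied S -> A B)
  Step 2: A B  =>  A A B   (applied A -> A A)
  Step 3: A A B  =>  a A B   (applied A -> a)
  Step 4: a A B  =>  a A A B   (applied A -> A A)
  Step 5: a A A B  =>  a a A B   (applied A -> a)
  Step 6: a a A B  =>  a a A A B   (applied A -> A A)
  Step 7: a a A A B  =>  a a a A B   (applied A -> a)
  Step 8: a a a A B  =>  a a a a B   (applied A -> a)
  Step 9: a a a a B  =>  a a a a b   (applied B -> b)
Final yield: a a a a b
Total rewrite steps: 9

9


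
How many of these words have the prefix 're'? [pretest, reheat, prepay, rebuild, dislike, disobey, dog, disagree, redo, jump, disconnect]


Checking each word for prefix 're':
  'pretest' -> no (count: 0)
  'reheat' -> YES, starts with 're' (count: 1)
  'prepay' -> no (count: 1)
  'rebuild' -> YES, starts with 're' (count: 2)
  'dislike' -> no (count: 2)
  'disobey' -> no (count: 2)
  'dog' -> no (count: 2)
  'disagree' -> no (count: 2)
  'redo' -> YES, starts with 're' (count: 3)
  'jump' -> no (count: 3)
  'disconnect' -> no (count: 3)
Total with prefix 're': 3

3


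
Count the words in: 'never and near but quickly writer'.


Counting words by splitting on spaces:
  Word 1: 'never'
  Word 2: 'and'
  Word 3: 'near'
  Word 4: 'but'
  Word 5: 'quickly'
  Word 6: 'writer'
Total words: 6

6


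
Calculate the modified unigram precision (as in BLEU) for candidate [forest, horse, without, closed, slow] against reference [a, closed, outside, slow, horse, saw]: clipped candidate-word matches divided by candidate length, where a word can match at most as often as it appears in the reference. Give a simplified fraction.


Reference word counts: {'a': 1, 'closed': 1, 'horse': 1, 'outside': 1, 'saw': 1, 'slow': 1}
Checking each candidate word (with clipping):
  'forest' -> not in reference -> no match (matches: 0)
  'horse' -> in reference (ref count 1, used 1/1) -> match (matches: 1)
  'without' -> not in reference -> no match (matches: 1)
  'closed' -> in reference (ref count 1, used 1/1) -> match (matches: 2)
  'slow' -> in reference (ref count 1, used 1/1) -> match (matches: 3)
Clipped matches: 3, Candidate length: 5
Precision = 3/5

3/5


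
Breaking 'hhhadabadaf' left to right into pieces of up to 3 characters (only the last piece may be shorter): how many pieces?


'hhhadabadaf' has 11 characters.
Chunking with max size 3:
  Chunk 1: 'hhh' (positions 0-2)
  Chunk 2: 'ada' (positions 3-5)
  Chunk 3: 'bad' (positions 6-8)
  Chunk 4: 'af' (positions 9-10)
Total chunks: ceil(11 / 3) = 4

4


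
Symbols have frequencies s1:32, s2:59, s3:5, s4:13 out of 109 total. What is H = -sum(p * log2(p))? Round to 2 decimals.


Computing entropy H = -sum(p_i * log2(p_i)):
  s1: p = 32/109 = 0.2936, -p*log2(p) = 0.5191
  s2: p = 59/109 = 0.5413, -p*log2(p) = 0.4793
  s3: p = 5/109 = 0.0459, -p*log2(p) = 0.2040
  s4: p = 13/109 = 0.1193, -p*log2(p) = 0.3659
H = sum of terms = 1.5683
Rounded to 2 decimals: 1.57

1.57


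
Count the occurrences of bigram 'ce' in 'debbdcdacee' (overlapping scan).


Scanning 'debbdcdacee' for bigram 'ce':
  Position 0: 'de' -> no
  Position 1: 'eb' -> no
  Position 2: 'bb' -> no
  Position 3: 'bd' -> no
  Position 4: 'dc' -> no
  Position 5: 'cd' -> no
  Position 6: 'da' -> no
  Position 7: 'ac' -> no
  Position 8: 'ce' -> MATCH
  Position 9: 'ee' -> no
Total matches: 1

1


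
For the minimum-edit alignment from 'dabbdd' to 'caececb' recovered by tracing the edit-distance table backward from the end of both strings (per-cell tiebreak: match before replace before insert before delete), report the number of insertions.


Edit distance = 6. Backtracking from cell (6, 7) with preference match > replace > insert > delete,
then listing the resulting alignment 'dabbdd' -> 'caececb' left to right:
  Step 1: replace d->c
  Step 2: keep 'a'
  Step 3: insert 'e' [insertion #1]
  Step 4: replace b->c
  Step 5: replace b->e
  Step 6: replace d->c
  Step 7: replace d->b
Total insertions: 1

1


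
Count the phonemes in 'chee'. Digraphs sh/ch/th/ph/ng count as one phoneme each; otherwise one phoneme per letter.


Parsing 'chee' greedily, digraphs first:
  'ch' -> digraph (1 consonant phoneme) (phonemes so far: 1)
  'e' -> vowel phoneme (phonemes so far: 2)
  'e' -> vowel phoneme (phonemes so far: 3)
Total phonemes: 3

3


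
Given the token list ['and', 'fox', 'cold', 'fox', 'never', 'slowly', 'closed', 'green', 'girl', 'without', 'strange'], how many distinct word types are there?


Listing all tokens and tracking unique types:
  Token 1: 'and' -> NEW (unique so far: 1)
  Token 2: 'fox' -> NEW (unique so far: 2)
  Token 3: 'cold' -> NEW (unique so far: 3)
  Token 4: 'fox' -> duplicate (unique so far: 3)
  Token 5: 'never' -> NEW (unique so far: 4)
  Token 6: 'slowly' -> NEW (unique so far: 5)
  Token 7: 'closed' -> NEW (unique so far: 6)
  Token 8: 'green' -> NEW (unique so far: 7)
  Token 9: 'girl' -> NEW (unique so far: 8)
  Token 10: 'without' -> NEW (unique so far: 9)
  Token 11: 'strange' -> NEW (unique so far: 10)
Unique types: ('and', 'closed', 'cold', 'fox', 'girl', 'green', 'never', 'slowly', 'strange', 'without')
Vocabulary size: 10

10


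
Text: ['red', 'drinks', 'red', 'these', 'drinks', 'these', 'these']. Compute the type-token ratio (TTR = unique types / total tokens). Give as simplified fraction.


Tokens: 7
Unique types: ('drinks', 'red', 'these') = 3
TTR = 3/7
Already in lowest terms.

3/7


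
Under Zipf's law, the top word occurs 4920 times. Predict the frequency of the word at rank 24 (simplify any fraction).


Zipf's law: freq(rank) = f1 / rank
f1 = 4920, rank = 24
freq = 4920 / 24
= 205

205


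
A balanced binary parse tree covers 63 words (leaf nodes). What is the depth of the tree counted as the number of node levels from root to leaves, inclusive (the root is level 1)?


In a balanced binary tree with n leaves the deepest leaf is ceil(log2(n)) edges below the root,
so counting node levels inclusive of root and leaves gives ceil(log2(n)) + 1 levels.
log2(63) = 5.9773
ceil(5.9773) = 6
levels = 6 + 1 = 7

7


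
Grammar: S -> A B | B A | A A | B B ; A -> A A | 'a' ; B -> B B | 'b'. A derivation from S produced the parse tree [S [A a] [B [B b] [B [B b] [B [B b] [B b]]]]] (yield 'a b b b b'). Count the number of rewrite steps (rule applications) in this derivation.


Every bracketed nonterminal node [X ...] in the tree is produced by exactly one rule application.
Reading the tree off as a leftmost derivation:
  Step 1: S  =>  A B   (applied S -> A B)
  Step 2: A B  =>  a B   (applied A -> a)
  Step 3: a B  =>  a B B   (applied B -> B B)
  Step 4: a B B  =>  a b B   (applied B -> b)
  Step 5: a b B  =>  a b B B   (applied B -> B B)
  Step 6: a b B B  =>  a b b B   (applied B -> b)
  Step 7: a b b B  =>  a b b B B   (applied B -> B B)
  Step 8: a b b B B  =>  a b b b B   (applied B -> b)
  Step 9: a b b b B  =>  a b b b b   (applied B -> b)
Final yield: a b b b b
Total rewrite steps: 9

9


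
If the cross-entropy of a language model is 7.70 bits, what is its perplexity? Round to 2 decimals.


Perplexity formula: PP = 2^H
H = 7.70
PP = 2^7.70
Decompose: 2^7.70 = 2^7 * 2^0.70
2^7 = 128, 2^0.70 ~ 1.6245048
PP ~ 128 * 1.6245048 = 207.9366144
Rounded to 2 decimals: 207.94

207.94


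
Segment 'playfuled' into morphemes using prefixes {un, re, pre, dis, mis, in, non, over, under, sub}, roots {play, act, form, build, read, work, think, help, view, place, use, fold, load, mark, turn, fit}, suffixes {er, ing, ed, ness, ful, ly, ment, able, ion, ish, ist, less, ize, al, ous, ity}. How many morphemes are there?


Segmenting 'playfuled' against the inventory:
  'play' -> root (morpheme 1)
  'ful' -> suffix (morpheme 2)
  'ed' -> suffix (morpheme 3)
Total morphemes: 3

3


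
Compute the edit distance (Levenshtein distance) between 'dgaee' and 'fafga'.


Building DP table for s1='dgaee' (len 5) and s2='fafga' (len 5):
       f  a  f  g  a
    0  1  2  3  4  5
  d 1  1  2  3  4  5
  g 2  2  2  3  3  4
  a 3  3  2  3  4  3
  e 4  4  3  3  4  4
  e 5  5  4  4  4  5
Edit distance = dp[5][5] = 5

5


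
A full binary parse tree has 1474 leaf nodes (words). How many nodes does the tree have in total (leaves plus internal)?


Leaf nodes (terminals): 1474
Internal nodes = n - 1 = 1474 - 1 = 1473
Total = leaves + internal = 1474 + 1473 = 2947

2947


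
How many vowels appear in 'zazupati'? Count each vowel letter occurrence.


Scanning each character of 'zazupati':
  Position 1: 'z' -> consonant (running count: 0)
  Position 2: 'a' -> vowel (running count: 1)
  Position 3: 'z' -> consonant (running count: 1)
  Position 4: 'u' -> vowel (running count: 2)
  Position 5: 'p' -> consonant (running count: 2)
  Position 6: 'a' -> vowel (running count: 3)
  Position 7: 't' -> consonant (running count: 3)
  Position 8: 'i' -> vowel (running count: 4)
Total vowels: 4

4


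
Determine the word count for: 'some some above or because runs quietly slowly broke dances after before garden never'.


Counting words by splitting on spaces:
  Word 1: 'some'
  Word 2: 'some'
  Word 3: 'above'
  Word 4: 'or'
  Word 5: 'because'
  Word 6: 'runs'
  Word 7: 'quietly'
  Word 8: 'slowly'
  Word 9: 'broke'
  Word 10: 'dances'
  Word 11: 'after'
  Word 12: 'before'
  Word 13: 'garden'
  Word 14: 'never'
Total words: 14

14


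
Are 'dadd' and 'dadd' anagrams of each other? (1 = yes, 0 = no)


Sort characters of 'dadd': 'addd'
Sort characters of 'dadd': 'addd'
Sorted forms match -> they ARE anagrams
Result: 1

1


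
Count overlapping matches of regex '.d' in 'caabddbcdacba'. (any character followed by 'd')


Pattern: .d means any character followed by 'd'.
Scanning 'caabddbcdacba' position-by-position:
  Pos 0: window 'ca' -> no
  Pos 1: window 'aa' -> no
  Pos 2: window 'ab' -> no
  Pos 3: window 'bd' -> MATCH
  Pos 4: window 'dd' -> MATCH
  Pos 5: window 'db' -> no
  Pos 6: window 'bc' -> no
  Pos 7: window 'cd' -> MATCH
  Pos 8: window 'da' -> no
  Pos 9: window 'ac' -> no
  Pos 10: window 'cb' -> no
  Pos 11: window 'ba' -> no
  Pos 12: window 'a' -> no
Total matches: 3

3
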